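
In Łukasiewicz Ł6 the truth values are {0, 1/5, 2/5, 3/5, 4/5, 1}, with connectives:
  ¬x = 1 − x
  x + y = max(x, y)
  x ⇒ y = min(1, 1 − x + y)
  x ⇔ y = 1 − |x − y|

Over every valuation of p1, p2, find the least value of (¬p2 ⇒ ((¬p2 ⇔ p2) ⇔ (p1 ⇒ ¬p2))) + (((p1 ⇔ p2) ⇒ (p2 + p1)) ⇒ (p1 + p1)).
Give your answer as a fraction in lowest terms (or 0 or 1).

Take p1 = 0, p2 = 1/5:
¬p2 = ¬1/5 = 4/5
¬p2 = ¬1/5 = 4/5
¬p2 ⇔ p2 = 4/5 ⇔ 1/5 = 2/5
¬p2 = ¬1/5 = 4/5
p1 ⇒ ¬p2 = 0 ⇒ 4/5 = 1
(¬p2 ⇔ p2) ⇔ (p1 ⇒ ¬p2) = 2/5 ⇔ 1 = 2/5
¬p2 ⇒ ((¬p2 ⇔ p2) ⇔ (p1 ⇒ ¬p2)) = 4/5 ⇒ 2/5 = 3/5
p1 ⇔ p2 = 0 ⇔ 1/5 = 4/5
p2 + p1 = 1/5 + 0 = 1/5
(p1 ⇔ p2) ⇒ (p2 + p1) = 4/5 ⇒ 1/5 = 2/5
p1 + p1 = 0 + 0 = 0
((p1 ⇔ p2) ⇒ (p2 + p1)) ⇒ (p1 + p1) = 2/5 ⇒ 0 = 3/5
(¬p2 ⇒ ((¬p2 ⇔ p2) ⇔ (p1 ⇒ ¬p2))) + (((p1 ⇔ p2) ⇒ (p2 + p1)) ⇒ (p1 + p1)) = 3/5 + 3/5 = 3/5
No assignment yields a value below 3/5, so this is the minimum.

3/5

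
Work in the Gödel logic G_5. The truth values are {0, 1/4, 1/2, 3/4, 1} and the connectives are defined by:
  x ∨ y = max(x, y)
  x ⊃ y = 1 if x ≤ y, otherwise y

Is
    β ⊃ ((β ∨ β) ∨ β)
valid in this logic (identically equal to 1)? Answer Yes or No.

β = 0 ↦ 1
β = 1/4 ↦ 1
β = 1/2 ↦ 1
β = 3/4 ↦ 1
β = 1 ↦ 1
Every assignment gives a value ≥ 1.

Yes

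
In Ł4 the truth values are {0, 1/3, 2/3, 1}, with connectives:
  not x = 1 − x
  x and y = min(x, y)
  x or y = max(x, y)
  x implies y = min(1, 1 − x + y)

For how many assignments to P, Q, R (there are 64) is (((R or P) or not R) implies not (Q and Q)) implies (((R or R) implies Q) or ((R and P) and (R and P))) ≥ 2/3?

60

value 1: 48 assignments (counts)
value 2/3: 12 assignments (counts)
value 1/3: 3 assignments
value 0: 1 assignment
So 60 of the 64 assignments meet the threshold.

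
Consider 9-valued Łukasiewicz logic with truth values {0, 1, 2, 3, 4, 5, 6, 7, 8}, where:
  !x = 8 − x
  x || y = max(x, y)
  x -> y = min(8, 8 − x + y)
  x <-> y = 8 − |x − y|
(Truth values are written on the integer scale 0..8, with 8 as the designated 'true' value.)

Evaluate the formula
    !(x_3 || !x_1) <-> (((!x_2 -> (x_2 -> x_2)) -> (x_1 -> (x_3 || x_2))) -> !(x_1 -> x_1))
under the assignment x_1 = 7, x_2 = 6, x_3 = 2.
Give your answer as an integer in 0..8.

3

!x_1 = !7 = 1
x_3 || !x_1 = 2 || 1 = 2
!(x_3 || !x_1) = !2 = 6
!x_2 = !6 = 2
x_2 -> x_2 = 6 -> 6 = 8
!x_2 -> (x_2 -> x_2) = 2 -> 8 = 8
x_3 || x_2 = 2 || 6 = 6
x_1 -> (x_3 || x_2) = 7 -> 6 = 7
(!x_2 -> (x_2 -> x_2)) -> (x_1 -> (x_3 || x_2)) = 8 -> 7 = 7
x_1 -> x_1 = 7 -> 7 = 8
!(x_1 -> x_1) = !8 = 0
((!x_2 -> (x_2 -> x_2)) -> (x_1 -> (x_3 || x_2))) -> !(x_1 -> x_1) = 7 -> 0 = 1
!(x_3 || !x_1) <-> (((!x_2 -> (x_2 -> x_2)) -> (x_1 -> (x_3 || x_2))) -> !(x_1 -> x_1)) = 6 <-> 1 = 3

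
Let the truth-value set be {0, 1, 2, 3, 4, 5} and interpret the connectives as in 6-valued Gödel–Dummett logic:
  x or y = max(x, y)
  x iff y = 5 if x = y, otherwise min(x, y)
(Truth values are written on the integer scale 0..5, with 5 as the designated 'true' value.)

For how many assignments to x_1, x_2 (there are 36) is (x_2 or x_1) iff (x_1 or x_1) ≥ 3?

24

value 5: 21 assignments (counts)
value 4: 1 assignment (counts)
value 3: 2 assignments (counts)
value 2: 3 assignments
value 1: 4 assignments
value 0: 5 assignments
So 24 of the 36 assignments meet the threshold.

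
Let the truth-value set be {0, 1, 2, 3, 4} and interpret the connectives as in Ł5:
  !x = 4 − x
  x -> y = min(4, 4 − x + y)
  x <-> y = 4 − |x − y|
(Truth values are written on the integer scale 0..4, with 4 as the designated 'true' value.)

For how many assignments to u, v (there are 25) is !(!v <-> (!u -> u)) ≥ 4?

4

value 4: 4 assignments (counts)
value 3: 4 assignments
value 2: 6 assignments
value 1: 6 assignments
value 0: 5 assignments
So 4 of the 25 assignments meet the threshold.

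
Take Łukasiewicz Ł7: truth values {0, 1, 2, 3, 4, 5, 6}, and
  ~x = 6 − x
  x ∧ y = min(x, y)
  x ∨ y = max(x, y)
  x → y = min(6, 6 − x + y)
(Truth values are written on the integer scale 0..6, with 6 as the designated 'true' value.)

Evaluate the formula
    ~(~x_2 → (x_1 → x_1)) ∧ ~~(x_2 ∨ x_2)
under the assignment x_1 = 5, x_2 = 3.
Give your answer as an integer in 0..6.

0

~x_2 = ~3 = 3
x_1 → x_1 = 5 → 5 = 6
~x_2 → (x_1 → x_1) = 3 → 6 = 6
~(~x_2 → (x_1 → x_1)) = ~6 = 0
x_2 ∨ x_2 = 3 ∨ 3 = 3
~(x_2 ∨ x_2) = ~3 = 3
~~(x_2 ∨ x_2) = ~3 = 3
~(~x_2 → (x_1 → x_1)) ∧ ~~(x_2 ∨ x_2) = 0 ∧ 3 = 0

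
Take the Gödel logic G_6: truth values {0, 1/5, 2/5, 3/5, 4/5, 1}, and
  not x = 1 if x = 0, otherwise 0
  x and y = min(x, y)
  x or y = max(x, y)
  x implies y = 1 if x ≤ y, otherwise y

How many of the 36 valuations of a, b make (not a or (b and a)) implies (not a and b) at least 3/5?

value 1: 6 assignments (counts)
value 4/5: 1 assignment (counts)
value 3/5: 1 assignment (counts)
value 2/5: 1 assignment
value 1/5: 1 assignment
value 0: 26 assignments
So 8 of the 36 assignments meet the threshold.

8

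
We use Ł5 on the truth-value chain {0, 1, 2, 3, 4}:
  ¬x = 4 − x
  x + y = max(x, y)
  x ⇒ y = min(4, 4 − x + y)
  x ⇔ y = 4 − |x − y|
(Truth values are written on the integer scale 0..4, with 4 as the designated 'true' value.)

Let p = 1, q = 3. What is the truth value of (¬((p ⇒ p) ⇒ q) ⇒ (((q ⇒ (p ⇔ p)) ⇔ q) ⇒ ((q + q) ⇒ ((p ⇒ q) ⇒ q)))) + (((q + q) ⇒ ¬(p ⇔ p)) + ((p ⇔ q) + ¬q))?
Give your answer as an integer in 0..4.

p ⇒ p = 1 ⇒ 1 = 4
(p ⇒ p) ⇒ q = 4 ⇒ 3 = 3
¬((p ⇒ p) ⇒ q) = ¬3 = 1
p ⇔ p = 1 ⇔ 1 = 4
q ⇒ (p ⇔ p) = 3 ⇒ 4 = 4
(q ⇒ (p ⇔ p)) ⇔ q = 4 ⇔ 3 = 3
q + q = 3 + 3 = 3
p ⇒ q = 1 ⇒ 3 = 4
(p ⇒ q) ⇒ q = 4 ⇒ 3 = 3
(q + q) ⇒ ((p ⇒ q) ⇒ q) = 3 ⇒ 3 = 4
((q ⇒ (p ⇔ p)) ⇔ q) ⇒ ((q + q) ⇒ ((p ⇒ q) ⇒ q)) = 3 ⇒ 4 = 4
¬((p ⇒ p) ⇒ q) ⇒ (((q ⇒ (p ⇔ p)) ⇔ q) ⇒ ((q + q) ⇒ ((p ⇒ q) ⇒ q))) = 1 ⇒ 4 = 4
q + q = 3 + 3 = 3
p ⇔ p = 1 ⇔ 1 = 4
¬(p ⇔ p) = ¬4 = 0
(q + q) ⇒ ¬(p ⇔ p) = 3 ⇒ 0 = 1
p ⇔ q = 1 ⇔ 3 = 2
¬q = ¬3 = 1
(p ⇔ q) + ¬q = 2 + 1 = 2
((q + q) ⇒ ¬(p ⇔ p)) + ((p ⇔ q) + ¬q) = 1 + 2 = 2
(¬((p ⇒ p) ⇒ q) ⇒ (((q ⇒ (p ⇔ p)) ⇔ q) ⇒ ((q + q) ⇒ ((p ⇒ q) ⇒ q)))) + (((q + q) ⇒ ¬(p ⇔ p)) + ((p ⇔ q) + ¬q)) = 4 + 2 = 4

4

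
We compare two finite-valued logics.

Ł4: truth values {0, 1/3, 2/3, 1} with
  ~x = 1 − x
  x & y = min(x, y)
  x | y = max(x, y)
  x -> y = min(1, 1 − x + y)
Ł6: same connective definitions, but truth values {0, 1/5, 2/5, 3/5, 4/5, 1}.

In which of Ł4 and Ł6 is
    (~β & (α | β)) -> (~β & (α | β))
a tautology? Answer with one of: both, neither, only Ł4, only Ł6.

In Ł4: every assignment gives 1 — tautology.
In Ł6: every assignment gives 1 — tautology.

both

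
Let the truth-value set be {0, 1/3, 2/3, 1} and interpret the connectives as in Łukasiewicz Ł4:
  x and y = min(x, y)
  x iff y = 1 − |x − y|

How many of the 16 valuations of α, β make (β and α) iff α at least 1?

10

α = 0, β = 0 ↦ 1  ≥
α = 0, β = 1/3 ↦ 1  ≥
α = 0, β = 2/3 ↦ 1  ≥
α = 0, β = 1 ↦ 1  ≥
α = 1/3, β = 0 ↦ 2/3  <
α = 1/3, β = 1/3 ↦ 1  ≥
α = 1/3, β = 2/3 ↦ 1  ≥
α = 1/3, β = 1 ↦ 1  ≥
α = 2/3, β = 0 ↦ 1/3  <
α = 2/3, β = 1/3 ↦ 2/3  <
α = 2/3, β = 2/3 ↦ 1  ≥
α = 2/3, β = 1 ↦ 1  ≥
α = 1, β = 0 ↦ 0  <
α = 1, β = 1/3 ↦ 1/3  <
α = 1, β = 2/3 ↦ 2/3  <
α = 1, β = 1 ↦ 1  ≥
So 10 of the 16 assignments meet the threshold.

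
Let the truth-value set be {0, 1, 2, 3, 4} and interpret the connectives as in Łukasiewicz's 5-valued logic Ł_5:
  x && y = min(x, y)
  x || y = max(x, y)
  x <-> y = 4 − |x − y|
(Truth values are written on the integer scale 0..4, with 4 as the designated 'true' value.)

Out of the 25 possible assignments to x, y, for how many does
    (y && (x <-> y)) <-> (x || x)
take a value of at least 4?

9

value 4: 9 assignments (counts)
value 3: 9 assignments
value 2: 4 assignments
value 1: 2 assignments
value 0: 1 assignment
So 9 of the 25 assignments meet the threshold.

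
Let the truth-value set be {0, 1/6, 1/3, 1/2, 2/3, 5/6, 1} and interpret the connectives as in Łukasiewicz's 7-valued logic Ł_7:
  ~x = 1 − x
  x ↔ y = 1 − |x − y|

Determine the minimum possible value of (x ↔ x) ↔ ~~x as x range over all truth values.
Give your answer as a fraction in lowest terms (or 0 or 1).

0

Take x = 0:
x ↔ x = 0 ↔ 0 = 1
~x = ~0 = 1
~~x = ~1 = 0
(x ↔ x) ↔ ~~x = 1 ↔ 0 = 0
No assignment yields a value below 0, so this is the minimum.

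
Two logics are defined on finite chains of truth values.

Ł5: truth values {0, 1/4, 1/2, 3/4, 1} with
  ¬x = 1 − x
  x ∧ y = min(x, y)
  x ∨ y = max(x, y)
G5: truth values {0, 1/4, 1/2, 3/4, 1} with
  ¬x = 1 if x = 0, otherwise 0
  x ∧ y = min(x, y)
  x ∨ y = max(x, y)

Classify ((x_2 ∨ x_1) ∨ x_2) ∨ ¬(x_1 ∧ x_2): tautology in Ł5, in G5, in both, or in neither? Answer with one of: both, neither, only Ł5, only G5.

In Ł5: at x_1 = 1/4, x_2 = 1/4 the value is 3/4 — not a tautology.
In G5: at x_1 = 1/4, x_2 = 1/4 the value is 1/4 — not a tautology.

neither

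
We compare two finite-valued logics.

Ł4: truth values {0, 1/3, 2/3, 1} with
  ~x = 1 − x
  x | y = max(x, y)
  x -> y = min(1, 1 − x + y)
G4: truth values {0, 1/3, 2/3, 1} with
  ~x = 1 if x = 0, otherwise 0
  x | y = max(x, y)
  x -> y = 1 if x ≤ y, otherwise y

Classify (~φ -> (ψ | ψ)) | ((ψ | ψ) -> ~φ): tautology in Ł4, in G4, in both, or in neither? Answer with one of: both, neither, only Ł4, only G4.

both

In Ł4: every assignment gives 1 — tautology.
In G4: every assignment gives 1 — tautology.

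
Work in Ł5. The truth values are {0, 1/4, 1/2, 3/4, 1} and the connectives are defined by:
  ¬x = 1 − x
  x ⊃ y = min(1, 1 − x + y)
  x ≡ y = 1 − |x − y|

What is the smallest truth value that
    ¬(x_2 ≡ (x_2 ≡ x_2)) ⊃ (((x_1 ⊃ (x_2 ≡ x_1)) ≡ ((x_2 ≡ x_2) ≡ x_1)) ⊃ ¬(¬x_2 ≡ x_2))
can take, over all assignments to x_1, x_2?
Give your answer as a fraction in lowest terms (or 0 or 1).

3/4

Take x_1 = 3/4, x_2 = 1/4:
x_2 ≡ x_2 = 1/4 ≡ 1/4 = 1
x_2 ≡ (x_2 ≡ x_2) = 1/4 ≡ 1 = 1/4
¬(x_2 ≡ (x_2 ≡ x_2)) = ¬1/4 = 3/4
x_2 ≡ x_1 = 1/4 ≡ 3/4 = 1/2
x_1 ⊃ (x_2 ≡ x_1) = 3/4 ⊃ 1/2 = 3/4
x_2 ≡ x_2 = 1/4 ≡ 1/4 = 1
(x_2 ≡ x_2) ≡ x_1 = 1 ≡ 3/4 = 3/4
(x_1 ⊃ (x_2 ≡ x_1)) ≡ ((x_2 ≡ x_2) ≡ x_1) = 3/4 ≡ 3/4 = 1
¬x_2 = ¬1/4 = 3/4
¬x_2 ≡ x_2 = 3/4 ≡ 1/4 = 1/2
¬(¬x_2 ≡ x_2) = ¬1/2 = 1/2
((x_1 ⊃ (x_2 ≡ x_1)) ≡ ((x_2 ≡ x_2) ≡ x_1)) ⊃ ¬(¬x_2 ≡ x_2) = 1 ⊃ 1/2 = 1/2
¬(x_2 ≡ (x_2 ≡ x_2)) ⊃ (((x_1 ⊃ (x_2 ≡ x_1)) ≡ ((x_2 ≡ x_2) ≡ x_1)) ⊃ ¬(¬x_2 ≡ x_2)) = 3/4 ⊃ 1/2 = 3/4
No assignment yields a value below 3/4, so this is the minimum.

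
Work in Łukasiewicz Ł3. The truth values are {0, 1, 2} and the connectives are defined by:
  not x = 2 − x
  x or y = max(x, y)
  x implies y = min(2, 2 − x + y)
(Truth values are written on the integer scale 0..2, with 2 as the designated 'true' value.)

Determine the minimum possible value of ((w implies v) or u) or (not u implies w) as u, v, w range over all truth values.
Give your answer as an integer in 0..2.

Take u = 0, v = 0, w = 1:
w implies v = 1 implies 0 = 1
(w implies v) or u = 1 or 0 = 1
not u = not 0 = 2
not u implies w = 2 implies 1 = 1
((w implies v) or u) or (not u implies w) = 1 or 1 = 1
No assignment yields a value below 1, so this is the minimum.

1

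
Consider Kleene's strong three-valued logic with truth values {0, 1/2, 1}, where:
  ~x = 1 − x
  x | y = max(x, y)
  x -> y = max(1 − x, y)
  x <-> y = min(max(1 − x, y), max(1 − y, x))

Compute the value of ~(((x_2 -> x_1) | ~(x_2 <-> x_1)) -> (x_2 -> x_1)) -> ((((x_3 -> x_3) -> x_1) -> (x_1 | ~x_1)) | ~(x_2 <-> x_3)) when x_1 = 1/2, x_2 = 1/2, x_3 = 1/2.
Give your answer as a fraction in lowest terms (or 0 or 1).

x_2 -> x_1 = 1/2 -> 1/2 = 1/2
x_2 <-> x_1 = 1/2 <-> 1/2 = 1/2
~(x_2 <-> x_1) = ~1/2 = 1/2
(x_2 -> x_1) | ~(x_2 <-> x_1) = 1/2 | 1/2 = 1/2
x_2 -> x_1 = 1/2 -> 1/2 = 1/2
((x_2 -> x_1) | ~(x_2 <-> x_1)) -> (x_2 -> x_1) = 1/2 -> 1/2 = 1/2
~(((x_2 -> x_1) | ~(x_2 <-> x_1)) -> (x_2 -> x_1)) = ~1/2 = 1/2
x_3 -> x_3 = 1/2 -> 1/2 = 1/2
(x_3 -> x_3) -> x_1 = 1/2 -> 1/2 = 1/2
~x_1 = ~1/2 = 1/2
x_1 | ~x_1 = 1/2 | 1/2 = 1/2
((x_3 -> x_3) -> x_1) -> (x_1 | ~x_1) = 1/2 -> 1/2 = 1/2
x_2 <-> x_3 = 1/2 <-> 1/2 = 1/2
~(x_2 <-> x_3) = ~1/2 = 1/2
(((x_3 -> x_3) -> x_1) -> (x_1 | ~x_1)) | ~(x_2 <-> x_3) = 1/2 | 1/2 = 1/2
~(((x_2 -> x_1) | ~(x_2 <-> x_1)) -> (x_2 -> x_1)) -> ((((x_3 -> x_3) -> x_1) -> (x_1 | ~x_1)) | ~(x_2 <-> x_3)) = 1/2 -> 1/2 = 1/2

1/2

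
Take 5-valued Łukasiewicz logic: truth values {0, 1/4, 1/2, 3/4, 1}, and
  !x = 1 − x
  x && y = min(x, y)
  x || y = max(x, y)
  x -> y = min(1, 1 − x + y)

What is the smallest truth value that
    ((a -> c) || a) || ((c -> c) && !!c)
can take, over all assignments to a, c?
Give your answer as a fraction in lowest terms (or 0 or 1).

Take a = 1/2, c = 0:
a -> c = 1/2 -> 0 = 1/2
(a -> c) || a = 1/2 || 1/2 = 1/2
c -> c = 0 -> 0 = 1
!c = !0 = 1
!!c = !1 = 0
(c -> c) && !!c = 1 && 0 = 0
((a -> c) || a) || ((c -> c) && !!c) = 1/2 || 0 = 1/2
No assignment yields a value below 1/2, so this is the minimum.

1/2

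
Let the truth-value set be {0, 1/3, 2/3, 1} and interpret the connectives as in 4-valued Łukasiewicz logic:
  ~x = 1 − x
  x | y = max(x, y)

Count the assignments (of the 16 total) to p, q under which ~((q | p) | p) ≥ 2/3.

4

p = 0, q = 0 ↦ 1  ≥
p = 0, q = 1/3 ↦ 2/3  ≥
p = 0, q = 2/3 ↦ 1/3  <
p = 0, q = 1 ↦ 0  <
p = 1/3, q = 0 ↦ 2/3  ≥
p = 1/3, q = 1/3 ↦ 2/3  ≥
p = 1/3, q = 2/3 ↦ 1/3  <
p = 1/3, q = 1 ↦ 0  <
p = 2/3, q = 0 ↦ 1/3  <
p = 2/3, q = 1/3 ↦ 1/3  <
p = 2/3, q = 2/3 ↦ 1/3  <
p = 2/3, q = 1 ↦ 0  <
p = 1, q = 0 ↦ 0  <
p = 1, q = 1/3 ↦ 0  <
p = 1, q = 2/3 ↦ 0  <
p = 1, q = 1 ↦ 0  <
So 4 of the 16 assignments meet the threshold.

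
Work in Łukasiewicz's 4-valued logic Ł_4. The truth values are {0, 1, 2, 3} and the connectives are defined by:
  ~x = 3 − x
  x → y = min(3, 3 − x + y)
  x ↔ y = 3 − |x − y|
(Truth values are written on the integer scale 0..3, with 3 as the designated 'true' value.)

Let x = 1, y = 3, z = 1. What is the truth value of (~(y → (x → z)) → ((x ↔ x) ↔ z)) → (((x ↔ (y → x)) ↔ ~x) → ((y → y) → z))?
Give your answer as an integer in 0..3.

x → z = 1 → 1 = 3
y → (x → z) = 3 → 3 = 3
~(y → (x → z)) = ~3 = 0
x ↔ x = 1 ↔ 1 = 3
(x ↔ x) ↔ z = 3 ↔ 1 = 1
~(y → (x → z)) → ((x ↔ x) ↔ z) = 0 → 1 = 3
y → x = 3 → 1 = 1
x ↔ (y → x) = 1 ↔ 1 = 3
~x = ~1 = 2
(x ↔ (y → x)) ↔ ~x = 3 ↔ 2 = 2
y → y = 3 → 3 = 3
(y → y) → z = 3 → 1 = 1
((x ↔ (y → x)) ↔ ~x) → ((y → y) → z) = 2 → 1 = 2
(~(y → (x → z)) → ((x ↔ x) ↔ z)) → (((x ↔ (y → x)) ↔ ~x) → ((y → y) → z)) = 3 → 2 = 2

2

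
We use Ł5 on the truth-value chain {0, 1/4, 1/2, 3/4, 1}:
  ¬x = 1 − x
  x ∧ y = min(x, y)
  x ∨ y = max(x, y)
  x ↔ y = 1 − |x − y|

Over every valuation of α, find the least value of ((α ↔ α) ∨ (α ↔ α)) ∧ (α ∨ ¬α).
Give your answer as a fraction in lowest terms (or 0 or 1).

1/2

Take α = 1/2:
α ↔ α = 1/2 ↔ 1/2 = 1
α ↔ α = 1/2 ↔ 1/2 = 1
(α ↔ α) ∨ (α ↔ α) = 1 ∨ 1 = 1
¬α = ¬1/2 = 1/2
α ∨ ¬α = 1/2 ∨ 1/2 = 1/2
((α ↔ α) ∨ (α ↔ α)) ∧ (α ∨ ¬α) = 1 ∧ 1/2 = 1/2
No assignment yields a value below 1/2, so this is the minimum.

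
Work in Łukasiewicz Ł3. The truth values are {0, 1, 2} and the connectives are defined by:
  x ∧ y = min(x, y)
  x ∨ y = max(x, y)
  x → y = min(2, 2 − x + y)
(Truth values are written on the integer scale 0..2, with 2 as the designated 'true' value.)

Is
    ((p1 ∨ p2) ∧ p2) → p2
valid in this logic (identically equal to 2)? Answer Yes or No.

p1 = 0, p2 = 0 ↦ 2
p1 = 0, p2 = 1 ↦ 2
p1 = 0, p2 = 2 ↦ 2
p1 = 1, p2 = 0 ↦ 2
p1 = 1, p2 = 1 ↦ 2
p1 = 1, p2 = 2 ↦ 2
p1 = 2, p2 = 0 ↦ 2
p1 = 2, p2 = 1 ↦ 2
p1 = 2, p2 = 2 ↦ 2
Every assignment gives a value ≥ 2.

Yes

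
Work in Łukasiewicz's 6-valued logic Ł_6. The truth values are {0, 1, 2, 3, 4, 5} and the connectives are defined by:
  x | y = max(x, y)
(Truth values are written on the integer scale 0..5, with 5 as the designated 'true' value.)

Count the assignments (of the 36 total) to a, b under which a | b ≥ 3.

27

value 5: 11 assignments (counts)
value 4: 9 assignments (counts)
value 3: 7 assignments (counts)
value 2: 5 assignments
value 1: 3 assignments
value 0: 1 assignment
So 27 of the 36 assignments meet the threshold.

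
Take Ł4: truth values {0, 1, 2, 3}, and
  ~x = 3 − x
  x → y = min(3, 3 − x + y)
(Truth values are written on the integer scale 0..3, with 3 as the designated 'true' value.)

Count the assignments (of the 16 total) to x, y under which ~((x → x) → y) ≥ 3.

4

x = 0, y = 0 ↦ 3  ≥
x = 0, y = 1 ↦ 2  <
x = 0, y = 2 ↦ 1  <
x = 0, y = 3 ↦ 0  <
x = 1, y = 0 ↦ 3  ≥
x = 1, y = 1 ↦ 2  <
x = 1, y = 2 ↦ 1  <
x = 1, y = 3 ↦ 0  <
x = 2, y = 0 ↦ 3  ≥
x = 2, y = 1 ↦ 2  <
x = 2, y = 2 ↦ 1  <
x = 2, y = 3 ↦ 0  <
x = 3, y = 0 ↦ 3  ≥
x = 3, y = 1 ↦ 2  <
x = 3, y = 2 ↦ 1  <
x = 3, y = 3 ↦ 0  <
So 4 of the 16 assignments meet the threshold.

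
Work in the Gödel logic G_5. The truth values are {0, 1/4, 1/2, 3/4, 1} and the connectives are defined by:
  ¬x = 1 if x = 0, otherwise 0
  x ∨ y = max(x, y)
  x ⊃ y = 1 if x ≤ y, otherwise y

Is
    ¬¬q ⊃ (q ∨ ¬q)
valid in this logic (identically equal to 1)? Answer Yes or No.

Counterexample: take q = 1/4.
¬q = ¬1/4 = 0
¬¬q = ¬0 = 1
¬q = ¬1/4 = 0
q ∨ ¬q = 1/4 ∨ 0 = 1/4
¬¬q ⊃ (q ∨ ¬q) = 1 ⊃ 1/4 = 1/4
This gives 1/4 ≠ 1.

No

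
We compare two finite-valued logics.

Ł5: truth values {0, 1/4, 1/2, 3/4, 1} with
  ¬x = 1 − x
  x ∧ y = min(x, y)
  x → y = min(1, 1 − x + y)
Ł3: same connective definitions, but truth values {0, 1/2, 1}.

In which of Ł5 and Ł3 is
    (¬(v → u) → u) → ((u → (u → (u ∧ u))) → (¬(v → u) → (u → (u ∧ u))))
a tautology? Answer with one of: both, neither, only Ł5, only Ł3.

In Ł5: every assignment gives 1 — tautology.
In Ł3: every assignment gives 1 — tautology.

both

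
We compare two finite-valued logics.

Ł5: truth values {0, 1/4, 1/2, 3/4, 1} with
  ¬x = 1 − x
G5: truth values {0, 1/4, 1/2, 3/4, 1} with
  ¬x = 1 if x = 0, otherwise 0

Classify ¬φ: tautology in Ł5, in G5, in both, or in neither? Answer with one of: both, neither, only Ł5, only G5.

neither

In Ł5: at φ = 1/4 the value is 3/4 — not a tautology.
In G5: at φ = 1/4 the value is 0 — not a tautology.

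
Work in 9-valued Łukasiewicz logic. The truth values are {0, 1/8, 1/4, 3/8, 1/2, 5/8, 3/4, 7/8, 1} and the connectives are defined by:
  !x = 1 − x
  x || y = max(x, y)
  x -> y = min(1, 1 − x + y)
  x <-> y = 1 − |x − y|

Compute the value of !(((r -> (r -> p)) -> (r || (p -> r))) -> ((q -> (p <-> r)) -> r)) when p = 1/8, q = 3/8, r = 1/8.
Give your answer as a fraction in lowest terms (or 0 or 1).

r -> p = 1/8 -> 1/8 = 1
r -> (r -> p) = 1/8 -> 1 = 1
p -> r = 1/8 -> 1/8 = 1
r || (p -> r) = 1/8 || 1 = 1
(r -> (r -> p)) -> (r || (p -> r)) = 1 -> 1 = 1
p <-> r = 1/8 <-> 1/8 = 1
q -> (p <-> r) = 3/8 -> 1 = 1
(q -> (p <-> r)) -> r = 1 -> 1/8 = 1/8
((r -> (r -> p)) -> (r || (p -> r))) -> ((q -> (p <-> r)) -> r) = 1 -> 1/8 = 1/8
!(((r -> (r -> p)) -> (r || (p -> r))) -> ((q -> (p <-> r)) -> r)) = !1/8 = 7/8

7/8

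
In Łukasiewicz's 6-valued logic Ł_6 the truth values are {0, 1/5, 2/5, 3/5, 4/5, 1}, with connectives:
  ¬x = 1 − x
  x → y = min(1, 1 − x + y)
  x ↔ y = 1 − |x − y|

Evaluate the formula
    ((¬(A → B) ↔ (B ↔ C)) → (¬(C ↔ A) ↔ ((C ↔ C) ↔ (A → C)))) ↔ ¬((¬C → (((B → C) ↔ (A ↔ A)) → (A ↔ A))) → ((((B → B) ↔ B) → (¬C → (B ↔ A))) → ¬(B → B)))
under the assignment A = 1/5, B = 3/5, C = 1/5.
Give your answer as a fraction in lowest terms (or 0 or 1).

3/5

A → B = 1/5 → 3/5 = 1
¬(A → B) = ¬1 = 0
B ↔ C = 3/5 ↔ 1/5 = 3/5
¬(A → B) ↔ (B ↔ C) = 0 ↔ 3/5 = 2/5
C ↔ A = 1/5 ↔ 1/5 = 1
¬(C ↔ A) = ¬1 = 0
C ↔ C = 1/5 ↔ 1/5 = 1
A → C = 1/5 → 1/5 = 1
(C ↔ C) ↔ (A → C) = 1 ↔ 1 = 1
¬(C ↔ A) ↔ ((C ↔ C) ↔ (A → C)) = 0 ↔ 1 = 0
(¬(A → B) ↔ (B ↔ C)) → (¬(C ↔ A) ↔ ((C ↔ C) ↔ (A → C))) = 2/5 → 0 = 3/5
¬C = ¬1/5 = 4/5
B → C = 3/5 → 1/5 = 3/5
A ↔ A = 1/5 ↔ 1/5 = 1
(B → C) ↔ (A ↔ A) = 3/5 ↔ 1 = 3/5
A ↔ A = 1/5 ↔ 1/5 = 1
((B → C) ↔ (A ↔ A)) → (A ↔ A) = 3/5 → 1 = 1
¬C → (((B → C) ↔ (A ↔ A)) → (A ↔ A)) = 4/5 → 1 = 1
B → B = 3/5 → 3/5 = 1
(B → B) ↔ B = 1 ↔ 3/5 = 3/5
¬C = ¬1/5 = 4/5
B ↔ A = 3/5 ↔ 1/5 = 3/5
¬C → (B ↔ A) = 4/5 → 3/5 = 4/5
((B → B) ↔ B) → (¬C → (B ↔ A)) = 3/5 → 4/5 = 1
B → B = 3/5 → 3/5 = 1
¬(B → B) = ¬1 = 0
(((B → B) ↔ B) → (¬C → (B ↔ A))) → ¬(B → B) = 1 → 0 = 0
(¬C → (((B → C) ↔ (A ↔ A)) → (A ↔ A))) → ((((B → B) ↔ B) → (¬C → (B ↔ A))) → ¬(B → B)) = 1 → 0 = 0
¬((¬C → (((B → C) ↔ (A ↔ A)) → (A ↔ A))) → ((((B → B) ↔ B) → (¬C → (B ↔ A))) → ¬(B → B))) = ¬0 = 1
((¬(A → B) ↔ (B ↔ C)) → (¬(C ↔ A) ↔ ((C ↔ C) ↔ (A → C)))) ↔ ¬((¬C → (((B → C) ↔ (A ↔ A)) → (A ↔ A))) → ((((B → B) ↔ B) → (¬C → (B ↔ A))) → ¬(B → B))) = 3/5 ↔ 1 = 3/5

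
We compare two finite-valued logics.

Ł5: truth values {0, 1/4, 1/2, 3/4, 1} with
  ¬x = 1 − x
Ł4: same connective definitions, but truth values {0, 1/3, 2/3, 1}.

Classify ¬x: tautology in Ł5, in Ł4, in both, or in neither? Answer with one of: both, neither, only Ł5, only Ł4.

neither

In Ł5: at x = 1/4 the value is 3/4 — not a tautology.
In Ł4: at x = 1/3 the value is 2/3 — not a tautology.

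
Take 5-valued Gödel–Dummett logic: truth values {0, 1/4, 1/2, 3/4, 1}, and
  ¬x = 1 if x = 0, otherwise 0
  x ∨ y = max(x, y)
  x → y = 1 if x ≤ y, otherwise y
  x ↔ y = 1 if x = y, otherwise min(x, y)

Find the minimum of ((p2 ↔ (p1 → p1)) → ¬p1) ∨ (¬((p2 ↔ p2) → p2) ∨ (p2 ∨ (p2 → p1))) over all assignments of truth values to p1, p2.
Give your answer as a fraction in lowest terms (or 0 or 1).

1/2

Take p1 = 1/4, p2 = 1/2:
p1 → p1 = 1/4 → 1/4 = 1
p2 ↔ (p1 → p1) = 1/2 ↔ 1 = 1/2
¬p1 = ¬1/4 = 0
(p2 ↔ (p1 → p1)) → ¬p1 = 1/2 → 0 = 0
p2 ↔ p2 = 1/2 ↔ 1/2 = 1
(p2 ↔ p2) → p2 = 1 → 1/2 = 1/2
¬((p2 ↔ p2) → p2) = ¬1/2 = 0
p2 → p1 = 1/2 → 1/4 = 1/4
p2 ∨ (p2 → p1) = 1/2 ∨ 1/4 = 1/2
¬((p2 ↔ p2) → p2) ∨ (p2 ∨ (p2 → p1)) = 0 ∨ 1/2 = 1/2
((p2 ↔ (p1 → p1)) → ¬p1) ∨ (¬((p2 ↔ p2) → p2) ∨ (p2 ∨ (p2 → p1))) = 0 ∨ 1/2 = 1/2
No assignment yields a value below 1/2, so this is the minimum.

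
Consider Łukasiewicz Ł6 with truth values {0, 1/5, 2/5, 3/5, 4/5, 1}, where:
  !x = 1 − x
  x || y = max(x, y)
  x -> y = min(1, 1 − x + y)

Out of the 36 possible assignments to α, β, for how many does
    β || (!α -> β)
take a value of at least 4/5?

value 1: 21 assignments (counts)
value 4/5: 5 assignments (counts)
value 3/5: 4 assignments
value 2/5: 3 assignments
value 1/5: 2 assignments
value 0: 1 assignment
So 26 of the 36 assignments meet the threshold.

26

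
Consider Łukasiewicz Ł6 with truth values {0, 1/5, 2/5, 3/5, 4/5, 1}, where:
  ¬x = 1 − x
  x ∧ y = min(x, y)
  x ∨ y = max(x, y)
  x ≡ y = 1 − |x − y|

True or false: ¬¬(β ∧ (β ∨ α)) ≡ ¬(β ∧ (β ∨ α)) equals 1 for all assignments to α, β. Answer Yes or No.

No

Counterexample: take α = 0, β = 0.
β ∨ α = 0 ∨ 0 = 0
β ∧ (β ∨ α) = 0 ∧ 0 = 0
¬(β ∧ (β ∨ α)) = ¬0 = 1
¬¬(β ∧ (β ∨ α)) = ¬1 = 0
¬(β ∧ (β ∨ α)) = ¬0 = 1
¬¬(β ∧ (β ∨ α)) ≡ ¬(β ∧ (β ∨ α)) = 0 ≡ 1 = 0
This gives 0 ≠ 1.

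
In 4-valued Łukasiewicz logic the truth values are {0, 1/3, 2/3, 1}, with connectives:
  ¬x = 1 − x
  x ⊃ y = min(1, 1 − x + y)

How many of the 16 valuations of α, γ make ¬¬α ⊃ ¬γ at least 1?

α = 0, γ = 0 ↦ 1  ≥
α = 0, γ = 1/3 ↦ 1  ≥
α = 0, γ = 2/3 ↦ 1  ≥
α = 0, γ = 1 ↦ 1  ≥
α = 1/3, γ = 0 ↦ 1  ≥
α = 1/3, γ = 1/3 ↦ 1  ≥
α = 1/3, γ = 2/3 ↦ 1  ≥
α = 1/3, γ = 1 ↦ 2/3  <
α = 2/3, γ = 0 ↦ 1  ≥
α = 2/3, γ = 1/3 ↦ 1  ≥
α = 2/3, γ = 2/3 ↦ 2/3  <
α = 2/3, γ = 1 ↦ 1/3  <
α = 1, γ = 0 ↦ 1  ≥
α = 1, γ = 1/3 ↦ 2/3  <
α = 1, γ = 2/3 ↦ 1/3  <
α = 1, γ = 1 ↦ 0  <
So 10 of the 16 assignments meet the threshold.

10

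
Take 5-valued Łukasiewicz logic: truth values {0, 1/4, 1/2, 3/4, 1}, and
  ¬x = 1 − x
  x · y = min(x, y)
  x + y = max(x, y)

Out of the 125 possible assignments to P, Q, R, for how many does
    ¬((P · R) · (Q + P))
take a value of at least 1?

45

value 1: 45 assignments (counts)
value 3/4: 35 assignments
value 1/2: 25 assignments
value 1/4: 15 assignments
value 0: 5 assignments
So 45 of the 125 assignments meet the threshold.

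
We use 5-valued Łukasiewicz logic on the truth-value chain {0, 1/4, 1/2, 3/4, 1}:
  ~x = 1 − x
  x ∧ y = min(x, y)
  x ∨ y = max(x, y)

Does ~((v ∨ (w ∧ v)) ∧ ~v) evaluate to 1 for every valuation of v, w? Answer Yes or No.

No

Counterexample: take v = 1/4, w = 0.
w ∧ v = 0 ∧ 1/4 = 0
v ∨ (w ∧ v) = 1/4 ∨ 0 = 1/4
~v = ~1/4 = 3/4
(v ∨ (w ∧ v)) ∧ ~v = 1/4 ∧ 3/4 = 1/4
~((v ∨ (w ∧ v)) ∧ ~v) = ~1/4 = 3/4
This gives 3/4 ≠ 1.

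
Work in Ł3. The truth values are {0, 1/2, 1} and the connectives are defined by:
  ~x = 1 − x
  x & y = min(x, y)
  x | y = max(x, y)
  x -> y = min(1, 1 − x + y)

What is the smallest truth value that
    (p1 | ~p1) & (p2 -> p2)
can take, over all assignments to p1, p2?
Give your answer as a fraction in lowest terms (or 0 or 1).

Take p1 = 1/2, p2 = 0:
~p1 = ~1/2 = 1/2
p1 | ~p1 = 1/2 | 1/2 = 1/2
p2 -> p2 = 0 -> 0 = 1
(p1 | ~p1) & (p2 -> p2) = 1/2 & 1 = 1/2
No assignment yields a value below 1/2, so this is the minimum.

1/2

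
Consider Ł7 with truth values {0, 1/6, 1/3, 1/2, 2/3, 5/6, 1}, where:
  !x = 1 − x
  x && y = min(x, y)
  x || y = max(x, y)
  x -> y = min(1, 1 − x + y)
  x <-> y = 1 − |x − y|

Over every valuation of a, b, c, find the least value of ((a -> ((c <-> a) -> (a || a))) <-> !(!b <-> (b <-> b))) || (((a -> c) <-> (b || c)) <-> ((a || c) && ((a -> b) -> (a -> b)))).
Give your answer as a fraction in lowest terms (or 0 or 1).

Take a = 0, b = 1/2, c = 0:
c <-> a = 0 <-> 0 = 1
a || a = 0 || 0 = 0
(c <-> a) -> (a || a) = 1 -> 0 = 0
a -> ((c <-> a) -> (a || a)) = 0 -> 0 = 1
!b = !1/2 = 1/2
b <-> b = 1/2 <-> 1/2 = 1
!b <-> (b <-> b) = 1/2 <-> 1 = 1/2
!(!b <-> (b <-> b)) = !1/2 = 1/2
(a -> ((c <-> a) -> (a || a))) <-> !(!b <-> (b <-> b)) = 1 <-> 1/2 = 1/2
a -> c = 0 -> 0 = 1
b || c = 1/2 || 0 = 1/2
(a -> c) <-> (b || c) = 1 <-> 1/2 = 1/2
a || c = 0 || 0 = 0
a -> b = 0 -> 1/2 = 1
a -> b = 0 -> 1/2 = 1
(a -> b) -> (a -> b) = 1 -> 1 = 1
(a || c) && ((a -> b) -> (a -> b)) = 0 && 1 = 0
((a -> c) <-> (b || c)) <-> ((a || c) && ((a -> b) -> (a -> b))) = 1/2 <-> 0 = 1/2
((a -> ((c <-> a) -> (a || a))) <-> !(!b <-> (b <-> b))) || (((a -> c) <-> (b || c)) <-> ((a || c) && ((a -> b) -> (a -> b)))) = 1/2 || 1/2 = 1/2
No assignment yields a value below 1/2, so this is the minimum.

1/2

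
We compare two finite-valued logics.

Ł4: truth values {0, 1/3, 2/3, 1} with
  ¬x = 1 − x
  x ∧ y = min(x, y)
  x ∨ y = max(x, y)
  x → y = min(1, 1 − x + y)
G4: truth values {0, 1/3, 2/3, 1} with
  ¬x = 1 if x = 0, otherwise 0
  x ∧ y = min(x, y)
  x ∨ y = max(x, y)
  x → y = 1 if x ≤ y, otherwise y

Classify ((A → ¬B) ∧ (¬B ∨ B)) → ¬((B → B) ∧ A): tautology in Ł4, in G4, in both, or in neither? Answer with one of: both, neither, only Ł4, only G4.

neither

In Ł4: at A = 1/3, B = 0 the value is 2/3 — not a tautology.
In G4: at A = 1/3, B = 0 the value is 0 — not a tautology.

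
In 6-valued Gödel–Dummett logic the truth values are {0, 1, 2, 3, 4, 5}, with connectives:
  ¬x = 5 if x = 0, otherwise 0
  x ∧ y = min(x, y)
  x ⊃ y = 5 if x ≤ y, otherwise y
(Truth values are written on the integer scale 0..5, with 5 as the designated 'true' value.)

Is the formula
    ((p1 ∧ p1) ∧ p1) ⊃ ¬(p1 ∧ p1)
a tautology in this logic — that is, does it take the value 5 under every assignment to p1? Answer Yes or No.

No

Counterexample: take p1 = 1.
p1 ∧ p1 = 1 ∧ 1 = 1
(p1 ∧ p1) ∧ p1 = 1 ∧ 1 = 1
¬(p1 ∧ p1) = ¬1 = 0
((p1 ∧ p1) ∧ p1) ⊃ ¬(p1 ∧ p1) = 1 ⊃ 0 = 0
This gives 0 ≠ 5.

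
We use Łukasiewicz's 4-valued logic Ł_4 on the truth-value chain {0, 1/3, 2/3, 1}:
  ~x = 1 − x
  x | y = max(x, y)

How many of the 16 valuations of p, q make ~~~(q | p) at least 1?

1

p = 0, q = 0 ↦ 1  ≥
p = 0, q = 1/3 ↦ 2/3  <
p = 0, q = 2/3 ↦ 1/3  <
p = 0, q = 1 ↦ 0  <
p = 1/3, q = 0 ↦ 2/3  <
p = 1/3, q = 1/3 ↦ 2/3  <
p = 1/3, q = 2/3 ↦ 1/3  <
p = 1/3, q = 1 ↦ 0  <
p = 2/3, q = 0 ↦ 1/3  <
p = 2/3, q = 1/3 ↦ 1/3  <
p = 2/3, q = 2/3 ↦ 1/3  <
p = 2/3, q = 1 ↦ 0  <
p = 1, q = 0 ↦ 0  <
p = 1, q = 1/3 ↦ 0  <
p = 1, q = 2/3 ↦ 0  <
p = 1, q = 1 ↦ 0  <
So 1 of the 16 assignments meets the threshold.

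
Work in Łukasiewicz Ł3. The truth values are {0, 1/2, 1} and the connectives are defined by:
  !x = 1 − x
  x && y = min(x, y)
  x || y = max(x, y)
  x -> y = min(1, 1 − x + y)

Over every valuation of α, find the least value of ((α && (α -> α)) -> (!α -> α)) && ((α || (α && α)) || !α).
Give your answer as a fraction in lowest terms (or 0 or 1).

1/2

Take α = 1/2:
α -> α = 1/2 -> 1/2 = 1
α && (α -> α) = 1/2 && 1 = 1/2
!α = !1/2 = 1/2
!α -> α = 1/2 -> 1/2 = 1
(α && (α -> α)) -> (!α -> α) = 1/2 -> 1 = 1
α && α = 1/2 && 1/2 = 1/2
α || (α && α) = 1/2 || 1/2 = 1/2
!α = !1/2 = 1/2
(α || (α && α)) || !α = 1/2 || 1/2 = 1/2
((α && (α -> α)) -> (!α -> α)) && ((α || (α && α)) || !α) = 1 && 1/2 = 1/2
No assignment yields a value below 1/2, so this is the minimum.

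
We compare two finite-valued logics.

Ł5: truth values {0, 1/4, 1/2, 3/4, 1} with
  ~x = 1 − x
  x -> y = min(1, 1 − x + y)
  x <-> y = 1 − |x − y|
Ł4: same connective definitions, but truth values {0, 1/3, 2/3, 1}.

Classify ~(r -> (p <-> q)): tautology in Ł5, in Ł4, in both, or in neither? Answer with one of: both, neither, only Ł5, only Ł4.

In Ł5: at p = 0, q = 0, r = 0 the value is 0 — not a tautology.
In Ł4: at p = 0, q = 0, r = 0 the value is 0 — not a tautology.

neither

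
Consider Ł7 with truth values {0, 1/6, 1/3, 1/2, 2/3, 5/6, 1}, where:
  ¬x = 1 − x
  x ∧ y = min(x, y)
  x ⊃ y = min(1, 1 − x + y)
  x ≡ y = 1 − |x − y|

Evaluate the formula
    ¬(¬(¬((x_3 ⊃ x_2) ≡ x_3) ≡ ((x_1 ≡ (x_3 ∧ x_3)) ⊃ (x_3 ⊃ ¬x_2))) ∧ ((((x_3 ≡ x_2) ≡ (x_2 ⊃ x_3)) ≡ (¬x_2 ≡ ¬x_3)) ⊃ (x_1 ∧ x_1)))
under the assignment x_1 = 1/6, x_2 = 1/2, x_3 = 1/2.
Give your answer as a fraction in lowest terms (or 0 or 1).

x_3 ⊃ x_2 = 1/2 ⊃ 1/2 = 1
(x_3 ⊃ x_2) ≡ x_3 = 1 ≡ 1/2 = 1/2
¬((x_3 ⊃ x_2) ≡ x_3) = ¬1/2 = 1/2
x_3 ∧ x_3 = 1/2 ∧ 1/2 = 1/2
x_1 ≡ (x_3 ∧ x_3) = 1/6 ≡ 1/2 = 2/3
¬x_2 = ¬1/2 = 1/2
x_3 ⊃ ¬x_2 = 1/2 ⊃ 1/2 = 1
(x_1 ≡ (x_3 ∧ x_3)) ⊃ (x_3 ⊃ ¬x_2) = 2/3 ⊃ 1 = 1
¬((x_3 ⊃ x_2) ≡ x_3) ≡ ((x_1 ≡ (x_3 ∧ x_3)) ⊃ (x_3 ⊃ ¬x_2)) = 1/2 ≡ 1 = 1/2
¬(¬((x_3 ⊃ x_2) ≡ x_3) ≡ ((x_1 ≡ (x_3 ∧ x_3)) ⊃ (x_3 ⊃ ¬x_2))) = ¬1/2 = 1/2
x_3 ≡ x_2 = 1/2 ≡ 1/2 = 1
x_2 ⊃ x_3 = 1/2 ⊃ 1/2 = 1
(x_3 ≡ x_2) ≡ (x_2 ⊃ x_3) = 1 ≡ 1 = 1
¬x_2 = ¬1/2 = 1/2
¬x_3 = ¬1/2 = 1/2
¬x_2 ≡ ¬x_3 = 1/2 ≡ 1/2 = 1
((x_3 ≡ x_2) ≡ (x_2 ⊃ x_3)) ≡ (¬x_2 ≡ ¬x_3) = 1 ≡ 1 = 1
x_1 ∧ x_1 = 1/6 ∧ 1/6 = 1/6
(((x_3 ≡ x_2) ≡ (x_2 ⊃ x_3)) ≡ (¬x_2 ≡ ¬x_3)) ⊃ (x_1 ∧ x_1) = 1 ⊃ 1/6 = 1/6
¬(¬((x_3 ⊃ x_2) ≡ x_3) ≡ ((x_1 ≡ (x_3 ∧ x_3)) ⊃ (x_3 ⊃ ¬x_2))) ∧ ((((x_3 ≡ x_2) ≡ (x_2 ⊃ x_3)) ≡ (¬x_2 ≡ ¬x_3)) ⊃ (x_1 ∧ x_1)) = 1/2 ∧ 1/6 = 1/6
¬(¬(¬((x_3 ⊃ x_2) ≡ x_3) ≡ ((x_1 ≡ (x_3 ∧ x_3)) ⊃ (x_3 ⊃ ¬x_2))) ∧ ((((x_3 ≡ x_2) ≡ (x_2 ⊃ x_3)) ≡ (¬x_2 ≡ ¬x_3)) ⊃ (x_1 ∧ x_1))) = ¬1/6 = 5/6

5/6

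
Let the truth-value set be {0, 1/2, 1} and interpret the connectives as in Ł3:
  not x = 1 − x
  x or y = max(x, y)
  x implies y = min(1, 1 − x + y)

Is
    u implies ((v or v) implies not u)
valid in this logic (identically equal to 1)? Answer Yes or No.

No

Counterexample: take u = 1, v = 1/2.
v or v = 1/2 or 1/2 = 1/2
not u = not 1 = 0
(v or v) implies not u = 1/2 implies 0 = 1/2
u implies ((v or v) implies not u) = 1 implies 1/2 = 1/2
This gives 1/2 ≠ 1.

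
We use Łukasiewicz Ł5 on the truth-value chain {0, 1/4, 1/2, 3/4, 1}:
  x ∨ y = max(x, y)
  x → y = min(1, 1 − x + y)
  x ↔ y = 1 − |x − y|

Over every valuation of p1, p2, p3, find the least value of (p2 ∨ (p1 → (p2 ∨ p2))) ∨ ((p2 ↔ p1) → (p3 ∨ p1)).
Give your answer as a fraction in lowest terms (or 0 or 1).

3/4

Take p1 = 1/4, p2 = 0, p3 = 0:
p2 ∨ p2 = 0 ∨ 0 = 0
p1 → (p2 ∨ p2) = 1/4 → 0 = 3/4
p2 ∨ (p1 → (p2 ∨ p2)) = 0 ∨ 3/4 = 3/4
p2 ↔ p1 = 0 ↔ 1/4 = 3/4
p3 ∨ p1 = 0 ∨ 1/4 = 1/4
(p2 ↔ p1) → (p3 ∨ p1) = 3/4 → 1/4 = 1/2
(p2 ∨ (p1 → (p2 ∨ p2))) ∨ ((p2 ↔ p1) → (p3 ∨ p1)) = 3/4 ∨ 1/2 = 3/4
No assignment yields a value below 3/4, so this is the minimum.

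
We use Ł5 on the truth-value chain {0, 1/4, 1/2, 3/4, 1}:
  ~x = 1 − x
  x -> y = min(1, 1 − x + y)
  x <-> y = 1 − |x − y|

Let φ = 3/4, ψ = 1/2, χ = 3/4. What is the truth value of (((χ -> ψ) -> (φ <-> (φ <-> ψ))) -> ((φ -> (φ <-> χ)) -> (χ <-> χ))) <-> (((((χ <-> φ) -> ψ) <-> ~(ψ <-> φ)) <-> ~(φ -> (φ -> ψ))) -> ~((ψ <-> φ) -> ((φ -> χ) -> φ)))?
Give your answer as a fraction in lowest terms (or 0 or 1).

3/4

χ -> ψ = 3/4 -> 1/2 = 3/4
φ <-> ψ = 3/4 <-> 1/2 = 3/4
φ <-> (φ <-> ψ) = 3/4 <-> 3/4 = 1
(χ -> ψ) -> (φ <-> (φ <-> ψ)) = 3/4 -> 1 = 1
φ <-> χ = 3/4 <-> 3/4 = 1
φ -> (φ <-> χ) = 3/4 -> 1 = 1
χ <-> χ = 3/4 <-> 3/4 = 1
(φ -> (φ <-> χ)) -> (χ <-> χ) = 1 -> 1 = 1
((χ -> ψ) -> (φ <-> (φ <-> ψ))) -> ((φ -> (φ <-> χ)) -> (χ <-> χ)) = 1 -> 1 = 1
χ <-> φ = 3/4 <-> 3/4 = 1
(χ <-> φ) -> ψ = 1 -> 1/2 = 1/2
ψ <-> φ = 1/2 <-> 3/4 = 3/4
~(ψ <-> φ) = ~3/4 = 1/4
((χ <-> φ) -> ψ) <-> ~(ψ <-> φ) = 1/2 <-> 1/4 = 3/4
φ -> ψ = 3/4 -> 1/2 = 3/4
φ -> (φ -> ψ) = 3/4 -> 3/4 = 1
~(φ -> (φ -> ψ)) = ~1 = 0
(((χ <-> φ) -> ψ) <-> ~(ψ <-> φ)) <-> ~(φ -> (φ -> ψ)) = 3/4 <-> 0 = 1/4
ψ <-> φ = 1/2 <-> 3/4 = 3/4
φ -> χ = 3/4 -> 3/4 = 1
(φ -> χ) -> φ = 1 -> 3/4 = 3/4
(ψ <-> φ) -> ((φ -> χ) -> φ) = 3/4 -> 3/4 = 1
~((ψ <-> φ) -> ((φ -> χ) -> φ)) = ~1 = 0
((((χ <-> φ) -> ψ) <-> ~(ψ <-> φ)) <-> ~(φ -> (φ -> ψ))) -> ~((ψ <-> φ) -> ((φ -> χ) -> φ)) = 1/4 -> 0 = 3/4
(((χ -> ψ) -> (φ <-> (φ <-> ψ))) -> ((φ -> (φ <-> χ)) -> (χ <-> χ))) <-> (((((χ <-> φ) -> ψ) <-> ~(ψ <-> φ)) <-> ~(φ -> (φ -> ψ))) -> ~((ψ <-> φ) -> ((φ -> χ) -> φ))) = 1 <-> 3/4 = 3/4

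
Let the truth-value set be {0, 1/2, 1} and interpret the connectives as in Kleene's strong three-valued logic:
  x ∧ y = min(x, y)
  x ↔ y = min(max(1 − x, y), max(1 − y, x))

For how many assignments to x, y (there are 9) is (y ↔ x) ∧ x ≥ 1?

x = 0, y = 0 ↦ 0  <
x = 0, y = 1/2 ↦ 0  <
x = 0, y = 1 ↦ 0  <
x = 1/2, y = 0 ↦ 1/2  <
x = 1/2, y = 1/2 ↦ 1/2  <
x = 1/2, y = 1 ↦ 1/2  <
x = 1, y = 0 ↦ 0  <
x = 1, y = 1/2 ↦ 1/2  <
x = 1, y = 1 ↦ 1  ≥
So 1 of the 9 assignments meets the threshold.

1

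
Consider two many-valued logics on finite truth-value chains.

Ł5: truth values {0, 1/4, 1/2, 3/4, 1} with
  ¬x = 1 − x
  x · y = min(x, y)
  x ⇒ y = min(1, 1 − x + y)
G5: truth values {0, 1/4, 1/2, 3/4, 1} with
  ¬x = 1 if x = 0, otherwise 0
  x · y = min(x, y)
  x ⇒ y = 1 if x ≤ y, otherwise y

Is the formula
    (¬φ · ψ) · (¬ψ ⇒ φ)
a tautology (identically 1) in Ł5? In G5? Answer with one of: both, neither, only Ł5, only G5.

neither

In Ł5: at φ = 0, ψ = 0 the value is 0 — not a tautology.
In G5: at φ = 0, ψ = 0 the value is 0 — not a tautology.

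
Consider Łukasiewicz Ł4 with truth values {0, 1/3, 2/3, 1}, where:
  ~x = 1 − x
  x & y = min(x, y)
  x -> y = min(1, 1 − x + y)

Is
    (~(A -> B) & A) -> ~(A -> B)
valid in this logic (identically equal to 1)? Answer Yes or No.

Yes

A = 0, B = 0 ↦ 1
A = 0, B = 1/3 ↦ 1
A = 0, B = 2/3 ↦ 1
A = 0, B = 1 ↦ 1
A = 1/3, B = 0 ↦ 1
A = 1/3, B = 1/3 ↦ 1
A = 1/3, B = 2/3 ↦ 1
A = 1/3, B = 1 ↦ 1
A = 2/3, B = 0 ↦ 1
A = 2/3, B = 1/3 ↦ 1
A = 2/3, B = 2/3 ↦ 1
A = 2/3, B = 1 ↦ 1
A = 1, B = 0 ↦ 1
A = 1, B = 1/3 ↦ 1
A = 1, B = 2/3 ↦ 1
A = 1, B = 1 ↦ 1
Every assignment gives a value ≥ 1.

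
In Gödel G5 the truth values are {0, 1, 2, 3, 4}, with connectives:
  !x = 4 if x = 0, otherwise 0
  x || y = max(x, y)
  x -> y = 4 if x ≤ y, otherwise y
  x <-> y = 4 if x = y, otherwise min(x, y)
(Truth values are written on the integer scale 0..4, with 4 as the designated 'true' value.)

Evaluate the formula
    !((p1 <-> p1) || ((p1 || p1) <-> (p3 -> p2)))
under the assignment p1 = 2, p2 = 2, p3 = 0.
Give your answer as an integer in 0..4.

p1 <-> p1 = 2 <-> 2 = 4
p1 || p1 = 2 || 2 = 2
p3 -> p2 = 0 -> 2 = 4
(p1 || p1) <-> (p3 -> p2) = 2 <-> 4 = 2
(p1 <-> p1) || ((p1 || p1) <-> (p3 -> p2)) = 4 || 2 = 4
!((p1 <-> p1) || ((p1 || p1) <-> (p3 -> p2))) = !4 = 0

0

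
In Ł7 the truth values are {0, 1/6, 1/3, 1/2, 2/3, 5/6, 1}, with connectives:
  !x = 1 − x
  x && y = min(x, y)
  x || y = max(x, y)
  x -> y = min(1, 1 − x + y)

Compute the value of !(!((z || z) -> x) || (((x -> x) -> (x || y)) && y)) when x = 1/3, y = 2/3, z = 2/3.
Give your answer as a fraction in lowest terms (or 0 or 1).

z || z = 2/3 || 2/3 = 2/3
(z || z) -> x = 2/3 -> 1/3 = 2/3
!((z || z) -> x) = !2/3 = 1/3
x -> x = 1/3 -> 1/3 = 1
x || y = 1/3 || 2/3 = 2/3
(x -> x) -> (x || y) = 1 -> 2/3 = 2/3
((x -> x) -> (x || y)) && y = 2/3 && 2/3 = 2/3
!((z || z) -> x) || (((x -> x) -> (x || y)) && y) = 1/3 || 2/3 = 2/3
!(!((z || z) -> x) || (((x -> x) -> (x || y)) && y)) = !2/3 = 1/3

1/3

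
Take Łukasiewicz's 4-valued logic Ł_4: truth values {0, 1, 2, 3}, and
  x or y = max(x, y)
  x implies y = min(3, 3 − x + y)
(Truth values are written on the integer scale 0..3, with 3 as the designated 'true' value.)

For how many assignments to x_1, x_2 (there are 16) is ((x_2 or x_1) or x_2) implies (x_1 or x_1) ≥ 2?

x_1 = 0, x_2 = 0 ↦ 3  ≥
x_1 = 0, x_2 = 1 ↦ 2  ≥
x_1 = 0, x_2 = 2 ↦ 1  <
x_1 = 0, x_2 = 3 ↦ 0  <
x_1 = 1, x_2 = 0 ↦ 3  ≥
x_1 = 1, x_2 = 1 ↦ 3  ≥
x_1 = 1, x_2 = 2 ↦ 2  ≥
x_1 = 1, x_2 = 3 ↦ 1  <
x_1 = 2, x_2 = 0 ↦ 3  ≥
x_1 = 2, x_2 = 1 ↦ 3  ≥
x_1 = 2, x_2 = 2 ↦ 3  ≥
x_1 = 2, x_2 = 3 ↦ 2  ≥
x_1 = 3, x_2 = 0 ↦ 3  ≥
x_1 = 3, x_2 = 1 ↦ 3  ≥
x_1 = 3, x_2 = 2 ↦ 3  ≥
x_1 = 3, x_2 = 3 ↦ 3  ≥
So 13 of the 16 assignments meet the threshold.

13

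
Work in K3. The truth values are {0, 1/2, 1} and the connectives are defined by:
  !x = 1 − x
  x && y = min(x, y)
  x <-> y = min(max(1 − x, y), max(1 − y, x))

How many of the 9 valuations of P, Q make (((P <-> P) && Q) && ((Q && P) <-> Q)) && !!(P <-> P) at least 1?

1

P = 0, Q = 0 ↦ 0  <
P = 0, Q = 1/2 ↦ 1/2  <
P = 0, Q = 1 ↦ 0  <
P = 1/2, Q = 0 ↦ 0  <
P = 1/2, Q = 1/2 ↦ 1/2  <
P = 1/2, Q = 1 ↦ 1/2  <
P = 1, Q = 0 ↦ 0  <
P = 1, Q = 1/2 ↦ 1/2  <
P = 1, Q = 1 ↦ 1  ≥
So 1 of the 9 assignments meets the threshold.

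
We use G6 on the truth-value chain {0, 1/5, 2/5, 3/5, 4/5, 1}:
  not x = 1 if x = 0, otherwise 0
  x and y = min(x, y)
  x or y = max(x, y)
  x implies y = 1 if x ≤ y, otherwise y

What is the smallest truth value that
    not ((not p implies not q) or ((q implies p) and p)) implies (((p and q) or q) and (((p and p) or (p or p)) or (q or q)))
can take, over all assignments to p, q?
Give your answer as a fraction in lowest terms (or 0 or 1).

Take p = 0, q = 1/5:
not p = not 0 = 1
not q = not 1/5 = 0
not p implies not q = 1 implies 0 = 0
q implies p = 1/5 implies 0 = 0
(q implies p) and p = 0 and 0 = 0
(not p implies not q) or ((q implies p) and p) = 0 or 0 = 0
not ((not p implies not q) or ((q implies p) and p)) = not 0 = 1
p and q = 0 and 1/5 = 0
(p and q) or q = 0 or 1/5 = 1/5
p and p = 0 and 0 = 0
p or p = 0 or 0 = 0
(p and p) or (p or p) = 0 or 0 = 0
q or q = 1/5 or 1/5 = 1/5
((p and p) or (p or p)) or (q or q) = 0 or 1/5 = 1/5
((p and q) or q) and (((p and p) or (p or p)) or (q or q)) = 1/5 and 1/5 = 1/5
not ((not p implies not q) or ((q implies p) and p)) implies (((p and q) or q) and (((p and p) or (p or p)) or (q or q))) = 1 implies 1/5 = 1/5
No assignment yields a value below 1/5, so this is the minimum.

1/5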